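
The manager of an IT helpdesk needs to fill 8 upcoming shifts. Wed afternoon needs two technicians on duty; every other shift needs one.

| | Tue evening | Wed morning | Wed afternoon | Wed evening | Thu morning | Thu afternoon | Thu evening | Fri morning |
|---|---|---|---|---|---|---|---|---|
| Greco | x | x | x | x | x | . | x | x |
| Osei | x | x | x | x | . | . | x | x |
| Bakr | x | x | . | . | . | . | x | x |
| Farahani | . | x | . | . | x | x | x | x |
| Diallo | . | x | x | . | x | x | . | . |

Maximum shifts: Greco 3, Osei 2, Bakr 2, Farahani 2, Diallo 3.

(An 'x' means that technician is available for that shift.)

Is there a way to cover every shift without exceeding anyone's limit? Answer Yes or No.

Yes

One valid schedule: Tue evening→Greco, Wed morning→Bakr, Wed afternoon→Greco+Osei, Wed evening→Greco, Thu morning→Farahani, Thu afternoon→Farahani, Thu evening→Osei, Fri morning→Bakr.
Loads: Greco 3/3, Osei 2/2, Bakr 2/2, Farahani 2/2, Diallo 0/3 — all within limits.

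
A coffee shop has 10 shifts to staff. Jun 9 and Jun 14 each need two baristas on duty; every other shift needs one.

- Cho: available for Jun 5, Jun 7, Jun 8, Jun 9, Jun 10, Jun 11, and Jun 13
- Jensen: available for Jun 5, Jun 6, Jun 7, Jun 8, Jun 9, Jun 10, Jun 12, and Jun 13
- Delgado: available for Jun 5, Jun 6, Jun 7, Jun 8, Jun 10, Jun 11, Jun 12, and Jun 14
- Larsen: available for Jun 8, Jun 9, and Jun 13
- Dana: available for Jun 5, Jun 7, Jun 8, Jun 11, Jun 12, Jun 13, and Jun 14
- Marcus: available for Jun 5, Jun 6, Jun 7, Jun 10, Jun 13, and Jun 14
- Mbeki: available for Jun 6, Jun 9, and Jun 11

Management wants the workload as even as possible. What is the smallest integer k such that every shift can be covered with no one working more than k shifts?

With 7 baristas and 12 worker-slots to fill, someone must work at least ⌈12/7⌉ = 2 shifts, so k ≥ 2.
k = 2 works: Jun 5→Delgado, Jun 6→Jensen, Jun 7→Dana, Jun 8→Larsen, Jun 9→Larsen+Mbeki, Jun 10→Cho, Jun 11→Cho, Jun 12→Jensen, Jun 13→Marcus, Jun 14→Delgado+Dana.
Loads: Cho 2, Jensen 2, Delgado 2, Larsen 2, Dana 2, Marcus 1, Mbeki 1 — all ≤ 2.

2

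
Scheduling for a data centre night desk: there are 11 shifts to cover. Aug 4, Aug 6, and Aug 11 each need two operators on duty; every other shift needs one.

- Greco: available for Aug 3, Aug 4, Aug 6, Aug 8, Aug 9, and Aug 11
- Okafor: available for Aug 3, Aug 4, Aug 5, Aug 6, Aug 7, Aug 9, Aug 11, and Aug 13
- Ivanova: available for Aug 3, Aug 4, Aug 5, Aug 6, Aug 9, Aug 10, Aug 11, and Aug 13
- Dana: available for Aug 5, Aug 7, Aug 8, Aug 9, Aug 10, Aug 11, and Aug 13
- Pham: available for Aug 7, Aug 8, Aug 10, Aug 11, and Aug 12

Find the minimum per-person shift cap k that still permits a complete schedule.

3

With 5 operators and 14 worker-slots to fill, someone must work at least ⌈14/5⌉ = 3 shifts, so k ≥ 3.
k = 3 works: Aug 3→Greco, Aug 4→Greco+Okafor, Aug 5→Okafor, Aug 6→Greco+Okafor, Aug 7→Dana, Aug 8→Dana, Aug 9→Ivanova, Aug 10→Ivanova, Aug 11→Dana+Pham, Aug 12→Pham, Aug 13→Ivanova.
Loads: Greco 3, Okafor 3, Ivanova 3, Dana 3, Pham 2 — all ≤ 3.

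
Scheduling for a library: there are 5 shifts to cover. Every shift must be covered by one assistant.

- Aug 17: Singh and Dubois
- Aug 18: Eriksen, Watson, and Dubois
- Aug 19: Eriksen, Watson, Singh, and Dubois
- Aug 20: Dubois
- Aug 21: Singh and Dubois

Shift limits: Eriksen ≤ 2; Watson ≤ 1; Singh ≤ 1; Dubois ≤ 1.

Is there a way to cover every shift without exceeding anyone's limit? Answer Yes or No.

Total capacity is 5 and 5 slots are needed, so capacity alone doesn't rule it out.
Shifts {Aug 17, Aug 20, Aug 21} need 3 worker-slots in total, but the assistants available for any of those shifts (Singh and Dubois) can supply at most 2 among them. So no valid schedule exists.

No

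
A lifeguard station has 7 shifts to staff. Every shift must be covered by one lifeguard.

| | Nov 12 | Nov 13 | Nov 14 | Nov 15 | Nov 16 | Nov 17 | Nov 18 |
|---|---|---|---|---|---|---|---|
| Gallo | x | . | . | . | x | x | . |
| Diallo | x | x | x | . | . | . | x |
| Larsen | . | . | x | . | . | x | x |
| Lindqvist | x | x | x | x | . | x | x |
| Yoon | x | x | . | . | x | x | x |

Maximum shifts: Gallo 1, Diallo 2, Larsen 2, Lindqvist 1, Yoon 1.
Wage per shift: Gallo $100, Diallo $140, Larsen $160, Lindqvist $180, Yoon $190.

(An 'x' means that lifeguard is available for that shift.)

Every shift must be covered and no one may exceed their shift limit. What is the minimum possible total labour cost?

$1070

Nov 15 can only be covered by Lindqvist, so that assignment is forced.
Picking the cheapest available lifeguard for each shift independently would cost $900, but that ignores the shift limits.
An optimal schedule: Nov 12→Yoon, Nov 13→Diallo, Nov 14→Diallo, Nov 15→Lindqvist, Nov 16→Gallo, Nov 17→Larsen, Nov 18→Larsen.
Total: 190 + 140 + 140 + 180 + 100 + 160 + 160 = $1070.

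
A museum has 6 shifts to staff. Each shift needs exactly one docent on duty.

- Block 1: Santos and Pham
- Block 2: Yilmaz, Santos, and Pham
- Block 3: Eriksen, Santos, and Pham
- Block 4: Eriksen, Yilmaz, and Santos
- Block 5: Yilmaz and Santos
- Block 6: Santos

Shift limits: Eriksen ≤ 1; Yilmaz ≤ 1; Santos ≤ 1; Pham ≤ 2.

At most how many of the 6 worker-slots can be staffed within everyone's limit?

5

Total capacity across all docents is 1+1+1+2 = 5, and 6 slots are needed, so at most 5 can be filled.
An assignment achieving 5: Block 1→Pham, Block 2→Pham, Block 3→Eriksen, Block 5→Yilmaz, Block 6→Santos.
Loads: Eriksen 1/1, Yilmaz 1/1, Santos 1/1, Pham 2/2.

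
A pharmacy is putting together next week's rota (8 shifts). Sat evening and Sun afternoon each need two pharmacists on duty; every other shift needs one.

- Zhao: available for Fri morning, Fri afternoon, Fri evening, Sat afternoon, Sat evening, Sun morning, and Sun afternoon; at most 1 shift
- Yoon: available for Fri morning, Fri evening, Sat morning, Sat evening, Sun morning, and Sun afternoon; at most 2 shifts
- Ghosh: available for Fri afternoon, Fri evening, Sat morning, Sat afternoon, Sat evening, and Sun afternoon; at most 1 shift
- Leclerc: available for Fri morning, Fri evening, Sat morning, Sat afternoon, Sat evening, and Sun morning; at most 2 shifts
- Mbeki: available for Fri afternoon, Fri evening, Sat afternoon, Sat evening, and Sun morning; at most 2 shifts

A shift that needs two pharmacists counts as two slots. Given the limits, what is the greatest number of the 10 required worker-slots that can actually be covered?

8

Total capacity across all pharmacists is 1+2+1+2+2 = 8, and 10 slots are needed, so at most 8 can be filled.
An assignment achieving 8: Fri morning→Zhao, Fri afternoon→Ghosh, Fri evening→Mbeki, Sat morning→Yoon, Sat afternoon→Leclerc, Sat evening→Mbeki, Sun morning→Leclerc, Sun afternoon→Yoon.
Loads: Zhao 1/1, Yoon 2/2, Ghosh 1/1, Leclerc 2/2, Mbeki 2/2.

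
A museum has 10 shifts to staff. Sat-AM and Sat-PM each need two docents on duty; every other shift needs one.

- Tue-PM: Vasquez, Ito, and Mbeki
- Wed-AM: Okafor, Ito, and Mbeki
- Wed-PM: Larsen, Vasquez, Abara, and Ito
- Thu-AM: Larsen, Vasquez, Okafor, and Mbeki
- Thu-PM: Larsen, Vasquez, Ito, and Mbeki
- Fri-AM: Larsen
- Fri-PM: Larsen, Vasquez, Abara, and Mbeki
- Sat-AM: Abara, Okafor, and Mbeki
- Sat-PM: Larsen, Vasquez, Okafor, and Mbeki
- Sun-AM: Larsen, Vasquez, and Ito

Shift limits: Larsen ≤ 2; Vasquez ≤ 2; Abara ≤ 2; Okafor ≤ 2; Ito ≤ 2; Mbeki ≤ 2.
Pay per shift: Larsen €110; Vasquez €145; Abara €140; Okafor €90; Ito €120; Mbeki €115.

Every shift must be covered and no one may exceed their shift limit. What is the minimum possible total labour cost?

Fri-AM can only be covered by Larsen, so that assignment is forced.
Picking the cheapest available docent for each shift independently would cost €1250, but that ignores the shift limits.
An optimal schedule: Tue-PM→Vasquez, Wed-AM→Okafor, Wed-PM→Ito, Thu-AM→Mbeki, Thu-PM→Ito, Fri-AM→Larsen, Fri-PM→Abara, Sat-AM→Abara+Okafor, Sat-PM→Vasquez+Mbeki, Sun-AM→Larsen.
Total: 145 + 90 + 120 + 115 + 120 + 110 + 140 + 140 + 90 + 145 + 115 + 110 = €1440.

€1440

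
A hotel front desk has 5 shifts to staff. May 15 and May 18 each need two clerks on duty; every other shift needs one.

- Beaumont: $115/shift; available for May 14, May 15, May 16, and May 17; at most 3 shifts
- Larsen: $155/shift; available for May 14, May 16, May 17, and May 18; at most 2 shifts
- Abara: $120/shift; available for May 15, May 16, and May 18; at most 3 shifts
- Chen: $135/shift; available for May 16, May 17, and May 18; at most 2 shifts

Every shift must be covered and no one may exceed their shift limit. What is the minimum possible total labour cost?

$840

May 15 can only be covered by Beaumont and Abara, so that assignment is forced.
Picking the cheapest available clerk for each shift independently would cost $835, but that ignores the shift limits.
An optimal schedule: May 14→Beaumont, May 15→Beaumont+Abara, May 16→Abara, May 17→Beaumont, May 18→Abara+Chen.
Total: 115 + 115 + 120 + 120 + 115 + 120 + 135 = $840.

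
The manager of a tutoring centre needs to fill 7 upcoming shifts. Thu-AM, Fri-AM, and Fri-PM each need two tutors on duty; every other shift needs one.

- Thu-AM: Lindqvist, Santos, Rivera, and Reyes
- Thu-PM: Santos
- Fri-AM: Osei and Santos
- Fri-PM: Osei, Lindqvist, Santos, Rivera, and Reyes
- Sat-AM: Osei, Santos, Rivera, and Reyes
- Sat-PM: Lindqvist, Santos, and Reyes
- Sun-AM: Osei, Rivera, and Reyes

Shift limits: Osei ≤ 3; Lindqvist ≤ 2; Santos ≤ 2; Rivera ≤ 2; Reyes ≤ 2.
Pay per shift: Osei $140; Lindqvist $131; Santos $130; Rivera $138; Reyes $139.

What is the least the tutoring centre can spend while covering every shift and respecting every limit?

$1356

Thu-PM can only be covered by Santos, so that assignment is forced.
Fri-AM can only be covered by Osei and Santos, so that assignment is forced.
Picking the cheapest available tutor for each shift independently would cost $1320, but that ignores the shift limits.
An optimal schedule: Thu-AM→Lindqvist+Reyes, Thu-PM→Santos, Fri-AM→Santos+Osei, Fri-PM→Reyes+Osei, Sat-AM→Rivera, Sat-PM→Lindqvist, Sun-AM→Rivera.
Total: 131 + 139 + 130 + 130 + 140 + 139 + 140 + 138 + 131 + 138 = $1356.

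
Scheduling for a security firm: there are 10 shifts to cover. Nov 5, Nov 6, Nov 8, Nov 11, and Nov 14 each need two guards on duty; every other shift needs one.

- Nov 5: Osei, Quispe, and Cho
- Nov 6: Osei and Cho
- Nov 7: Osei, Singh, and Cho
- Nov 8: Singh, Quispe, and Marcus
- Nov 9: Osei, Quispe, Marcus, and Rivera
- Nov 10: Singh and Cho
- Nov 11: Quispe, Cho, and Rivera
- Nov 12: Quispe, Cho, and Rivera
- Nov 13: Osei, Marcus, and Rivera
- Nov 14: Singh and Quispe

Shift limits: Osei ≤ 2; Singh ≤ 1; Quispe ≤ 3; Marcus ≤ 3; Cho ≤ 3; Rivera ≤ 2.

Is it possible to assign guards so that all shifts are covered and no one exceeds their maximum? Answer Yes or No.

No

Total capacity is 2+1+3+3+3+2 = 14 but 15 worker-slots are needed — infeasible.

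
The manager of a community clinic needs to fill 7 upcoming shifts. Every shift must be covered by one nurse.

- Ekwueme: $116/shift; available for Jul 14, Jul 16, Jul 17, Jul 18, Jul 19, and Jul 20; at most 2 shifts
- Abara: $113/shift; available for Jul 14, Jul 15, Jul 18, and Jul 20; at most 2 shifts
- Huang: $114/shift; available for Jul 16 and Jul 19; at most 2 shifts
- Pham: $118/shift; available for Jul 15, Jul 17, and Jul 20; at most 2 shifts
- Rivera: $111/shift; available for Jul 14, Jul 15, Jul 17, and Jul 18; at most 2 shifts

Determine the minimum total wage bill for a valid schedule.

$792

Picking the cheapest available nurse for each shift independently would cost $785, but that ignores the shift limits.
An optimal schedule: Jul 14→Rivera, Jul 15→Rivera, Jul 16→Huang, Jul 17→Ekwueme, Jul 18→Abara, Jul 19→Huang, Jul 20→Abara.
Total: 111 + 111 + 114 + 116 + 113 + 114 + 113 = $792.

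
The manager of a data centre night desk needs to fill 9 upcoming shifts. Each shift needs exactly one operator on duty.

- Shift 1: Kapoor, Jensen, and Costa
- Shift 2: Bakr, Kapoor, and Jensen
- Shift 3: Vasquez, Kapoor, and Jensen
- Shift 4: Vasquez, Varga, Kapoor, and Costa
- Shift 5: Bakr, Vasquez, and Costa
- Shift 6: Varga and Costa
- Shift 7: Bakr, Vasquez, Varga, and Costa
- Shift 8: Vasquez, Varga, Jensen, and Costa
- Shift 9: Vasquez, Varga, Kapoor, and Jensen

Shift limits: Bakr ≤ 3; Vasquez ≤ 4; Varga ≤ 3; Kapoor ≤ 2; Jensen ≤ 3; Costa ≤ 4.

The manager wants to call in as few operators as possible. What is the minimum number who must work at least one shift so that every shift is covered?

9 slots to fill and no one can take more than 4, so at least ⌈9/4⌉ = 3 operators are needed.
Bakr, Vasquez, and Costa alone can cover everything: Shift 1→Costa, Shift 2→Bakr, Shift 3→Vasquez, Shift 4→Vasquez, Shift 5→Bakr, Shift 6→Costa, Shift 7→Bakr, Shift 8→Vasquez, Shift 9→Vasquez.

3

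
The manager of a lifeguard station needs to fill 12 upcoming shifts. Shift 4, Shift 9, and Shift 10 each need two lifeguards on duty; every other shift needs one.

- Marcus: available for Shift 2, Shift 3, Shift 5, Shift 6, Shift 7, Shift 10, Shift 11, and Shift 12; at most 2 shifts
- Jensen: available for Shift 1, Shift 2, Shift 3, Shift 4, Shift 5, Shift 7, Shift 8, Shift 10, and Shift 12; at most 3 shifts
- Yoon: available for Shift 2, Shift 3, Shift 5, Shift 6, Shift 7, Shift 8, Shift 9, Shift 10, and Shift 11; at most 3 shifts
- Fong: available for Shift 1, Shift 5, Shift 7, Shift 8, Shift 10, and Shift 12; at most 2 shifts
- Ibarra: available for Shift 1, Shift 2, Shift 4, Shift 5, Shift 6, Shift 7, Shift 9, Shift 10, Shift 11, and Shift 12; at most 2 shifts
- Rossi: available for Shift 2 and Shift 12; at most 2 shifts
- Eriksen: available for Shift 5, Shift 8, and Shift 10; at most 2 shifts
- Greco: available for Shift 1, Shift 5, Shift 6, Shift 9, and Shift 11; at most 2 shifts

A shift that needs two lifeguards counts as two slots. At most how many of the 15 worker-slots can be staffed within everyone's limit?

15

Total capacity across all lifeguards is 2+3+3+2+2+2+2+2 = 18, and 15 slots are needed, so at most 15 can be filled.
An assignment achieving 15: Shift 1→Jensen, Shift 2→Yoon, Shift 3→Marcus, Shift 4→Jensen+Ibarra, Shift 5→Eriksen, Shift 6→Marcus, Shift 7→Fong, Shift 8→Jensen, Shift 9→Yoon+Ibarra, Shift 10→Fong+Eriksen, Shift 11→Yoon, Shift 12→Rossi.
Loads: Marcus 2/2, Jensen 3/3, Yoon 3/3, Fong 2/2, Ibarra 2/2, Rossi 1/2, Eriksen 2/2, Greco 0/2.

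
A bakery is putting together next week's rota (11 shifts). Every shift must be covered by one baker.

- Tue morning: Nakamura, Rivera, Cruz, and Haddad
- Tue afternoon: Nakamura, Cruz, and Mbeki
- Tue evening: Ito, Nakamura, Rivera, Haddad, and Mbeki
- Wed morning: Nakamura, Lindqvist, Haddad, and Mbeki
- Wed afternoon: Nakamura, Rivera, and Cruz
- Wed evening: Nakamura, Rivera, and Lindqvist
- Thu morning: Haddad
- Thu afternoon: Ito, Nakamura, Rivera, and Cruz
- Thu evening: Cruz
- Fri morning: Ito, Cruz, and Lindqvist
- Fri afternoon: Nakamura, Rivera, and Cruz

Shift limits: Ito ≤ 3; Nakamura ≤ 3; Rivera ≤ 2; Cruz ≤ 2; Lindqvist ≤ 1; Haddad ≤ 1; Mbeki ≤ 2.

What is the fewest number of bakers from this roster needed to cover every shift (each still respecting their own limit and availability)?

11 slots to fill and no one can take more than 3, so at least ⌈11/3⌉ = 4 bakers are needed.
Any 4 bakers together have capacity at most 3+3+2+2 = 10 < 11 slots, so 4 can never suffice.
Ito, Nakamura, Rivera, Cruz, and Haddad alone can cover everything: Tue morning→Cruz, Tue afternoon→Nakamura, Tue evening→Ito, Wed morning→Nakamura, Wed afternoon→Rivera, Wed evening→Nakamura, Thu morning→Haddad, Thu afternoon→Ito, Thu evening→Cruz, Fri morning→Ito, Fri afternoon→Rivera.

5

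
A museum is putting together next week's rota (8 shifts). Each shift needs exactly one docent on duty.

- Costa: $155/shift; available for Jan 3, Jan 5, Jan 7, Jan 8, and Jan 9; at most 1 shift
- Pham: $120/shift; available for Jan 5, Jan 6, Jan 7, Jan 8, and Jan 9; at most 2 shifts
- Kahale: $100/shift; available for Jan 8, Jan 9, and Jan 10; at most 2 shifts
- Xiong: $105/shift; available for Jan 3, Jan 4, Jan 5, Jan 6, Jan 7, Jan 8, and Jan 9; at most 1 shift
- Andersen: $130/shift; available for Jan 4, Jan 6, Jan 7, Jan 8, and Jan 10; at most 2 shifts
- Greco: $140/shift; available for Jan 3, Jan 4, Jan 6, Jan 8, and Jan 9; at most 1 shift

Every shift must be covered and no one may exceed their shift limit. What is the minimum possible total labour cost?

Picking the cheapest available docent for each shift independently would cost $825, but that ignores the shift limits.
An optimal schedule: Jan 3→Xiong, Jan 4→Andersen, Jan 5→Pham, Jan 6→Pham, Jan 7→Andersen, Jan 8→Greco, Jan 9→Kahale, Jan 10→Kahale.
Total: 105 + 130 + 120 + 120 + 130 + 140 + 100 + 100 = $945.

$945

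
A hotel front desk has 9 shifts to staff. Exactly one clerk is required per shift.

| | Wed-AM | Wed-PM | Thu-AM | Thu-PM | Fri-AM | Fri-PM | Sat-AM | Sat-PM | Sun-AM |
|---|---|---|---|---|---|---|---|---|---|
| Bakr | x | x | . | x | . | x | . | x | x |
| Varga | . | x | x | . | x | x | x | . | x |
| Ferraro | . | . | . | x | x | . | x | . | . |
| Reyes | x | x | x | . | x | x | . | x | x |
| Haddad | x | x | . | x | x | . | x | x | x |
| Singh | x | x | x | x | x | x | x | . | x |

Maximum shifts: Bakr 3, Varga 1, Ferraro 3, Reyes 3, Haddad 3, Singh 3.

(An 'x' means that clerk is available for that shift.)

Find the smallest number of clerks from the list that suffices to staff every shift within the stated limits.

3

9 slots to fill and no one can take more than 3, so at least ⌈9/3⌉ = 3 clerks are needed.
Bakr, Ferraro, and Reyes alone can cover everything: Wed-AM→Bakr, Wed-PM→Bakr, Thu-AM→Reyes, Thu-PM→Ferraro, Fri-AM→Ferraro, Fri-PM→Bakr, Sat-AM→Ferraro, Sat-PM→Reyes, Sun-AM→Reyes.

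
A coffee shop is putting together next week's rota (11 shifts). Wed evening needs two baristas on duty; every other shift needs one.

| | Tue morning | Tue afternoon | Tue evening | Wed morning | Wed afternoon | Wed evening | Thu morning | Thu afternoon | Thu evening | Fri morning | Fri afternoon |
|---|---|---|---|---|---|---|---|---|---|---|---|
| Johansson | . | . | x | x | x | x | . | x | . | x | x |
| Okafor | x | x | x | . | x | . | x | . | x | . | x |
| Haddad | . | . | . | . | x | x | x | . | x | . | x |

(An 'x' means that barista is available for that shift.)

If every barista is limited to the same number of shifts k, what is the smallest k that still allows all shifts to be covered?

4

With 3 baristas and 12 worker-slots to fill, someone must work at least ⌈12/3⌉ = 4 shifts, so k ≥ 4.
k = 4 works: Tue morning→Okafor, Tue afternoon→Okafor, Tue evening→Okafor, Wed morning→Johansson, Wed afternoon→Haddad, Wed evening→Johansson+Haddad, Thu morning→Okafor, Thu afternoon→Johansson, Thu evening→Haddad, Fri morning→Johansson, Fri afternoon→Haddad.
Loads: Johansson 4, Okafor 4, Haddad 4 — all ≤ 4.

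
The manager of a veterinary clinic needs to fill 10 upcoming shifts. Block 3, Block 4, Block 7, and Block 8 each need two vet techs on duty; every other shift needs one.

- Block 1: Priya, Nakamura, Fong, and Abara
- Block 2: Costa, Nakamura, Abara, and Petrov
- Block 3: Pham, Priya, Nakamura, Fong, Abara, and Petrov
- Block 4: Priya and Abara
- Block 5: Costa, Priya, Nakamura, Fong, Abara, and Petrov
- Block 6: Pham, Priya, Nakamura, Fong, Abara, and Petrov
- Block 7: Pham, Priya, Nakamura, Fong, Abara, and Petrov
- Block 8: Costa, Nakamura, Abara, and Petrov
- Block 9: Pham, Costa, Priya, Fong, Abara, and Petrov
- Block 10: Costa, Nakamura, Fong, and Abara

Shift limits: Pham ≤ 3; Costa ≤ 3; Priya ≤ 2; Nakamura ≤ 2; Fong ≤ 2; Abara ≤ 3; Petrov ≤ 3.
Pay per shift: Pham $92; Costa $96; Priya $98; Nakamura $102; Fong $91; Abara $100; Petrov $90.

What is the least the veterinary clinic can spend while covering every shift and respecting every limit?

$1312

Block 4 can only be covered by Priya and Abara, so that assignment is forced.
Picking the cheapest available vet tech for each shift independently would cost $1288, but that ignores the shift limits.
An optimal schedule: Block 1→Fong, Block 2→Petrov, Block 3→Petrov+Pham, Block 4→Priya+Abara, Block 5→Costa, Block 6→Pham, Block 7→Pham+Priya, Block 8→Petrov+Costa, Block 9→Costa, Block 10→Fong.
Total: 91 + 90 + 90 + 92 + 98 + 100 + 96 + 92 + 92 + 98 + 90 + 96 + 96 + 91 = $1312.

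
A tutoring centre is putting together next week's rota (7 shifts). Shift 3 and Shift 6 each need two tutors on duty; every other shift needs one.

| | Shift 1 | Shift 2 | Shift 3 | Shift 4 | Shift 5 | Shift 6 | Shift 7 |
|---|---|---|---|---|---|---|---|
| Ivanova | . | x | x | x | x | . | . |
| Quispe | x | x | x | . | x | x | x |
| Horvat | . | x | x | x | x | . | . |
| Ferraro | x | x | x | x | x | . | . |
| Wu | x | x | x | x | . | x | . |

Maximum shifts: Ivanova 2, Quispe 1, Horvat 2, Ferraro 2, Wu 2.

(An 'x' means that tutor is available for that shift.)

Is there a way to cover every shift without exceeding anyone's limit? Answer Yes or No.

Total capacity is 9 and 9 slots are needed, so capacity alone doesn't rule it out.
Shifts {Shift 6, Shift 7} need 3 worker-slots in total, but the tutors available for any of those shifts (Quispe and Wu) can supply at most 2 among them. So no valid schedule exists.

No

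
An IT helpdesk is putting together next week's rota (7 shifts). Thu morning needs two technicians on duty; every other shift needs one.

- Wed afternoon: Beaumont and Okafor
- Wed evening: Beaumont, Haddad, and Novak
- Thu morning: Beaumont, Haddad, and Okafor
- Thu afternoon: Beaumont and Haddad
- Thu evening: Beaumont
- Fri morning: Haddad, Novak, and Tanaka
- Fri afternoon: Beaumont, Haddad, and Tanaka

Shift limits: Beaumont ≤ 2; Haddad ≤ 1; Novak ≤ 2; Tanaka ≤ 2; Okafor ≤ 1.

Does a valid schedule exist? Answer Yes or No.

Total capacity is 8 and 8 slots are needed, so capacity alone doesn't rule it out.
Shifts {Wed afternoon, Thu morning, Thu afternoon, Thu evening} need 5 worker-slots in total, but the technicians available for any of those shifts (Beaumont, Haddad, and Okafor) can supply at most 4 among them. So no valid schedule exists.

No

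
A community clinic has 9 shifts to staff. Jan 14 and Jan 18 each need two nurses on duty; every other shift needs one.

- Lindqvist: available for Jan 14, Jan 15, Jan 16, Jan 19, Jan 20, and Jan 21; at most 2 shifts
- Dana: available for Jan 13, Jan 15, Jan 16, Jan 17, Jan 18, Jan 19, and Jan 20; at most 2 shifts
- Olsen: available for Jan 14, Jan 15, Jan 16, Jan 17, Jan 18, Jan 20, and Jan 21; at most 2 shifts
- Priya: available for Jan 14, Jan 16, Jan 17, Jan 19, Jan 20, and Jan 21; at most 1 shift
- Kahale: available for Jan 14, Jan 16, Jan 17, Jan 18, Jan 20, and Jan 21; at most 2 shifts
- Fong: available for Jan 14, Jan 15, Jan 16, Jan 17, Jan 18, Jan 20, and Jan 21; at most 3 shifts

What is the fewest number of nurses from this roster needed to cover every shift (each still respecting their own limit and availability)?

11 slots to fill and no one can take more than 3, so at least ⌈11/3⌉ = 4 nurses are needed.
Any 4 nurses together have capacity at most 3+2+2+2 = 9 < 11 slots, so 4 can never suffice.
Lindqvist, Dana, Olsen, Kahale, and Fong alone can cover everything: Jan 13→Dana, Jan 14→Kahale+Fong, Jan 15→Lindqvist, Jan 16→Olsen, Jan 17→Dana, Jan 18→Kahale+Fong, Jan 19→Lindqvist, Jan 20→Fong, Jan 21→Olsen.

5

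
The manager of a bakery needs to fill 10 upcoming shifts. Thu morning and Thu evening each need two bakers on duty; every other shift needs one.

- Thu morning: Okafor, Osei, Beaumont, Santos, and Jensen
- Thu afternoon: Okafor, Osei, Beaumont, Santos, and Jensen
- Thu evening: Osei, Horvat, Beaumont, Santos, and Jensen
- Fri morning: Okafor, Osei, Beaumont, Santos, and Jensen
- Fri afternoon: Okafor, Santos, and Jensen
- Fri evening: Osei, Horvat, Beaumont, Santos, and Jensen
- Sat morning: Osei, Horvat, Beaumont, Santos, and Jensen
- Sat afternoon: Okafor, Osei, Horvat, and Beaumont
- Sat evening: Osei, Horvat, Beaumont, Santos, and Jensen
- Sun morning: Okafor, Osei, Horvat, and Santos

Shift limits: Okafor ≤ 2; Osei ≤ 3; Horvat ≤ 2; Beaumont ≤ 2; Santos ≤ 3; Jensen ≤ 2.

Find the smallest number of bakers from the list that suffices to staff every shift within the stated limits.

12 slots to fill and no one can take more than 3, so at least ⌈12/3⌉ = 4 bakers are needed.
Any 4 bakers together have capacity at most 3+3+2+2 = 10 < 12 slots, so 4 can never suffice.
Okafor, Osei, Horvat, Beaumont, and Santos alone can cover everything: Thu morning→Beaumont+Santos, Thu afternoon→Okafor, Thu evening→Beaumont+Santos, Fri morning→Osei, Fri afternoon→Okafor, Fri evening→Osei, Sat morning→Osei, Sat afternoon→Horvat, Sat evening→Horvat, Sun morning→Santos.

5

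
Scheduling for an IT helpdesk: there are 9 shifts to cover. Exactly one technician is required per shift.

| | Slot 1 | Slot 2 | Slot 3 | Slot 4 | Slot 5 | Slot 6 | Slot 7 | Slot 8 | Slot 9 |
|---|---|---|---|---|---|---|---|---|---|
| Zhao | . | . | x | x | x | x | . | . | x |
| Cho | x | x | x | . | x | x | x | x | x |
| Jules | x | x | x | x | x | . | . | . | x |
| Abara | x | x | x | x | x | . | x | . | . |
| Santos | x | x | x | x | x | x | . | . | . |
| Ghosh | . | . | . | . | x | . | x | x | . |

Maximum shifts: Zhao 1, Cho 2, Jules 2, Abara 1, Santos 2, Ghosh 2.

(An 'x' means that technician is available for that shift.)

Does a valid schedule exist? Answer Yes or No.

One valid schedule: Slot 1→Jules, Slot 2→Abara, Slot 3→Santos, Slot 4→Santos, Slot 5→Ghosh, Slot 6→Zhao, Slot 7→Cho, Slot 8→Cho, Slot 9→Jules.
Loads: Zhao 1/1, Cho 2/2, Jules 2/2, Abara 1/1, Santos 2/2, Ghosh 1/2 — all within limits.

Yes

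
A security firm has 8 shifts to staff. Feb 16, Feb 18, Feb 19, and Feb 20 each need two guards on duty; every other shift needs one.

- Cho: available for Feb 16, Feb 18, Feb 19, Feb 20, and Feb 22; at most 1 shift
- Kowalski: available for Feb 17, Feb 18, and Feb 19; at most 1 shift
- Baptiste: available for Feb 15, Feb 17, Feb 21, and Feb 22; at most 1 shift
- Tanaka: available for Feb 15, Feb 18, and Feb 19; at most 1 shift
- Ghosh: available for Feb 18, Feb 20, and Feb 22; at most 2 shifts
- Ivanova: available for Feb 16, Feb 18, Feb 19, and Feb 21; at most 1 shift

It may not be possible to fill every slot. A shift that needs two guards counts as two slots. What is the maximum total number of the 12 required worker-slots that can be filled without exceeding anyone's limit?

Total capacity across all guards is 1+1+1+1+2+1 = 7, and 12 slots are needed, so at most 7 can be filled.
An assignment achieving 7: Feb 15→Baptiste, Feb 16→Cho+Ivanova, Feb 17→Kowalski, Feb 19→Tanaka, Feb 20→Ghosh, Feb 22→Ghosh.
Loads: Cho 1/1, Kowalski 1/1, Baptiste 1/1, Tanaka 1/1, Ghosh 2/2, Ivanova 1/1.

7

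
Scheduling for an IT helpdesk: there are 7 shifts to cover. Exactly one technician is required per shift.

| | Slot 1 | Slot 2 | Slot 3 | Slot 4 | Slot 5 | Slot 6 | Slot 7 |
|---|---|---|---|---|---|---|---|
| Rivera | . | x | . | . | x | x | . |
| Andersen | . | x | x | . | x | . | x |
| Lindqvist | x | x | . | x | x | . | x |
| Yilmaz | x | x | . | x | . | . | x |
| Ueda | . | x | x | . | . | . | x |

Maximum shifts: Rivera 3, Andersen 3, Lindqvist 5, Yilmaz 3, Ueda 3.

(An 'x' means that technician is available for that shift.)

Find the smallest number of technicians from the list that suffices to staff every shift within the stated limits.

3

7 slots to fill and no one can take more than 5, so at least ⌈7/5⌉ = 2 technicians are needed.
Shifts {Slot 1, Slot 3, Slot 6} need 3 slots, but among the technicians available for them (Rivera, Andersen, Lindqvist, Yilmaz, and Ueda) any 2 together supply at most 2. So 2 technicians are not enough.
Rivera, Andersen, and Lindqvist alone can cover everything: Slot 1→Lindqvist, Slot 2→Rivera, Slot 3→Andersen, Slot 4→Lindqvist, Slot 5→Rivera, Slot 6→Rivera, Slot 7→Andersen.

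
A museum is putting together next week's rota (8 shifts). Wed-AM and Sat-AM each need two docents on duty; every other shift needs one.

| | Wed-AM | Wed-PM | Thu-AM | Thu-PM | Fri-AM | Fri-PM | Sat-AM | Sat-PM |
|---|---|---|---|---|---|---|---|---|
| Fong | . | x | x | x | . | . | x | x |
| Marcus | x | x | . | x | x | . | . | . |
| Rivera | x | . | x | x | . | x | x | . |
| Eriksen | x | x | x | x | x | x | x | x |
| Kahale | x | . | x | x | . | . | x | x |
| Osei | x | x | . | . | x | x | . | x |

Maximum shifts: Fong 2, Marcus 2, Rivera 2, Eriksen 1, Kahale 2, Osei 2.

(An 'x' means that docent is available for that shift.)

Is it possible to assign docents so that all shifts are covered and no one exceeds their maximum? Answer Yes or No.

One valid schedule: Wed-AM→Kahale+Osei, Wed-PM→Fong, Thu-AM→Fong, Thu-PM→Marcus, Fri-AM→Marcus, Fri-PM→Rivera, Sat-AM→Rivera+Kahale, Sat-PM→Eriksen.
Loads: Fong 2/2, Marcus 2/2, Rivera 2/2, Eriksen 1/1, Kahale 2/2, Osei 1/2 — all within limits.

Yes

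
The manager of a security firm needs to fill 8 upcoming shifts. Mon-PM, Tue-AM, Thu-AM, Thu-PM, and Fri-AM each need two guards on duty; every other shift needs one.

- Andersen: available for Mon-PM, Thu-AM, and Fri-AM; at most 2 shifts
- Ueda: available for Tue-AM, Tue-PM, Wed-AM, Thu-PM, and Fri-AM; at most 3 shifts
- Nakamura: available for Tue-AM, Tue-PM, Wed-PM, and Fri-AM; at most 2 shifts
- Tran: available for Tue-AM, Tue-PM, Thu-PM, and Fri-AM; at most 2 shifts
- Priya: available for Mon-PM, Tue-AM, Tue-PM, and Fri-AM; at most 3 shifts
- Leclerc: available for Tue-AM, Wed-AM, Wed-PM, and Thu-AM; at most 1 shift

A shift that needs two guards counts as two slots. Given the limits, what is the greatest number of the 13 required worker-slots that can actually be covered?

Total capacity across all guards is 2+3+2+2+3+1 = 13, and 13 slots are needed, so at most 13 can be filled.
An assignment achieving 13: Mon-PM→Andersen+Priya, Tue-AM→Nakamura+Priya, Tue-PM→Ueda, Wed-AM→Ueda, Wed-PM→Nakamura, Thu-AM→Andersen+Leclerc, Thu-PM→Ueda+Tran, Fri-AM→Tran+Priya.
Loads: Andersen 2/2, Ueda 3/3, Nakamura 2/2, Tran 2/2, Priya 3/3, Leclerc 1/1.

13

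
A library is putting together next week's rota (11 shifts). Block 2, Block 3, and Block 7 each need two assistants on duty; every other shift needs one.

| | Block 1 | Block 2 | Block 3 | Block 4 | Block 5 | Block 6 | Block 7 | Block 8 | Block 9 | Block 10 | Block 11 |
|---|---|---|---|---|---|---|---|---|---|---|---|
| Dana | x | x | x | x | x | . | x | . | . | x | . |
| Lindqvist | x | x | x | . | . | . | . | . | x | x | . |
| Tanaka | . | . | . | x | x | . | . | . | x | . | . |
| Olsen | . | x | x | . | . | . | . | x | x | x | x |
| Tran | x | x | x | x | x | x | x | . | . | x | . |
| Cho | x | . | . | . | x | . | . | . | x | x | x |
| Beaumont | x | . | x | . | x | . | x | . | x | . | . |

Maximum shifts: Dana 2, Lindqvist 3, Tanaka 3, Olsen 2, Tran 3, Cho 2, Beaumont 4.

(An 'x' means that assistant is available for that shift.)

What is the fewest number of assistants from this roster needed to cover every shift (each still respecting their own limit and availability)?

14 slots to fill and no one can take more than 4, so at least ⌈14/4⌉ = 4 assistants are needed.
Any 4 assistants together have capacity at most 4+3+3+3 = 13 < 14 slots, so 4 can never suffice.
Dana, Lindqvist, Olsen, Tran, and Beaumont alone can cover everything: Block 1→Beaumont, Block 2→Lindqvist+Tran, Block 3→Lindqvist+Beaumont, Block 4→Dana, Block 5→Dana, Block 6→Tran, Block 7→Tran+Beaumont, Block 8→Olsen, Block 9→Beaumont, Block 10→Lindqvist, Block 11→Olsen.

5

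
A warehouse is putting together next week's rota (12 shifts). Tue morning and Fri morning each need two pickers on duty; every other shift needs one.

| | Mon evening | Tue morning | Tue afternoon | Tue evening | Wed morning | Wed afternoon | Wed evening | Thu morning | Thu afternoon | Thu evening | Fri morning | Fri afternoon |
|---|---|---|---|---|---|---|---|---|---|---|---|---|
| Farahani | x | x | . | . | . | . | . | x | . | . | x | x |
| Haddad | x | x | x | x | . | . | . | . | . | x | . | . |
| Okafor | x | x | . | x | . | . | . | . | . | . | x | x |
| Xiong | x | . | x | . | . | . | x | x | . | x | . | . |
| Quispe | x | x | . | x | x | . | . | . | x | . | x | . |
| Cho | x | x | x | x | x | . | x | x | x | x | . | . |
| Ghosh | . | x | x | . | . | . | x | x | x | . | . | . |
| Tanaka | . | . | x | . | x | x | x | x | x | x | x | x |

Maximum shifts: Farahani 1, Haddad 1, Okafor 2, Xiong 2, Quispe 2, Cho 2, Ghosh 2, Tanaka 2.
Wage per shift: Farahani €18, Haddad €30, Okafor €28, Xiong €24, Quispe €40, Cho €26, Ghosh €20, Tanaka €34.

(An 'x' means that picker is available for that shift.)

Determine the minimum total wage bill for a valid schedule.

€392

Wed afternoon can only be covered by Tanaka, so that assignment is forced.
Picking the cheapest available picker for each shift independently would cost €308, but that ignores the shift limits.
An optimal schedule: Mon evening→Okafor, Tue morning→Cho+Ghosh, Tue afternoon→Cho, Tue evening→Haddad, Wed morning→Quispe, Wed afternoon→Tanaka, Wed evening→Xiong, Thu morning→Ghosh, Thu afternoon→Quispe, Thu evening→Xiong, Fri morning→Okafor+Tanaka, Fri afternoon→Farahani.
Total: 28 + 26 + 20 + 26 + 30 + 40 + 34 + 24 + 20 + 40 + 24 + 28 + 34 + 18 = €392.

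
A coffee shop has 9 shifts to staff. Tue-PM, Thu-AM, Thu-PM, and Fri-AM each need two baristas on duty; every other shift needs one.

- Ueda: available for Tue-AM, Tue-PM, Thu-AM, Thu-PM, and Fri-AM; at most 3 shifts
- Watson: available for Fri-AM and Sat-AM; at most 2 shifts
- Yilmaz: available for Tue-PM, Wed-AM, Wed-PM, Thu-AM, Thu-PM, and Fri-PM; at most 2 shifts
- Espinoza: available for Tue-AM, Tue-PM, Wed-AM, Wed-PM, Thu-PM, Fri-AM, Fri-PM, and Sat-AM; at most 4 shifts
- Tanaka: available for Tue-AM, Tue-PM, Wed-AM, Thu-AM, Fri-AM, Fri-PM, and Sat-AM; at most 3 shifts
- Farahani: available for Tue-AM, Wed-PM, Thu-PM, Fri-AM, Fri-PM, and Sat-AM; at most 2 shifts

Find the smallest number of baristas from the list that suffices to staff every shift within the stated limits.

13 slots to fill and no one can take more than 4, so at least ⌈13/4⌉ = 4 baristas are needed.
Any 4 baristas together have capacity at most 4+3+3+2 = 12 < 13 slots, so 4 can never suffice.
Ueda, Watson, Yilmaz, Espinoza, and Tanaka alone can cover everything: Tue-AM→Ueda, Tue-PM→Espinoza+Tanaka, Wed-AM→Yilmaz, Wed-PM→Yilmaz, Thu-AM→Ueda+Tanaka, Thu-PM→Ueda+Espinoza, Fri-AM→Watson+Espinoza, Fri-PM→Espinoza, Sat-AM→Watson.

5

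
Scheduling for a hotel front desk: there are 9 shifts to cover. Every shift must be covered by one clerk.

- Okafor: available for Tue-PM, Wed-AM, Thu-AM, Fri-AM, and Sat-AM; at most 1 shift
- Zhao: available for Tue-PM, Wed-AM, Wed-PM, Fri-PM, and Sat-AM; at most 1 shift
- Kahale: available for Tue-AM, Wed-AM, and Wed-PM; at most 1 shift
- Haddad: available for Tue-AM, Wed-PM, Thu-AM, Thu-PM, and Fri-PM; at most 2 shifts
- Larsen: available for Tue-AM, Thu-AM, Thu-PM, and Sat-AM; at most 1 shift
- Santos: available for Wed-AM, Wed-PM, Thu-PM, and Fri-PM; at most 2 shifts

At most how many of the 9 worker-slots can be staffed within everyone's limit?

8

Total capacity across all clerks is 1+1+1+2+1+2 = 8, and 9 slots are needed, so at most 8 can be filled.
An assignment achieving 8: Tue-AM→Kahale, Tue-PM→Zhao, Wed-AM→Santos, Thu-AM→Haddad, Thu-PM→Haddad, Fri-AM→Okafor, Fri-PM→Santos, Sat-AM→Larsen.
Loads: Okafor 1/1, Zhao 1/1, Kahale 1/1, Haddad 2/2, Larsen 1/1, Santos 2/2.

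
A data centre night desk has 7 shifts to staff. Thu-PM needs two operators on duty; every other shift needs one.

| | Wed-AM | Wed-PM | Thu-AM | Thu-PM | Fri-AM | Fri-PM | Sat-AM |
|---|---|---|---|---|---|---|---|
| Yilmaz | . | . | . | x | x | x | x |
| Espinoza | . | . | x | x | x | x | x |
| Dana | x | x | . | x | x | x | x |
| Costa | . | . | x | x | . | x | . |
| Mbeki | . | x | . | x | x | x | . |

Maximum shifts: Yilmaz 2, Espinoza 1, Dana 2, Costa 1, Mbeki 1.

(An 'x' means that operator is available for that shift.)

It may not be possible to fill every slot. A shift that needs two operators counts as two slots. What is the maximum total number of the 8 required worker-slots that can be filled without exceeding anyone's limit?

7

Total capacity across all operators is 2+1+2+1+1 = 7, and 8 slots are needed, so at most 7 can be filled.
An assignment achieving 7: Wed-AM→Dana, Wed-PM→Dana, Thu-AM→Espinoza, Thu-PM→Costa+Mbeki, Fri-AM→Yilmaz, Sat-AM→Yilmaz.
Loads: Yilmaz 2/2, Espinoza 1/1, Dana 2/2, Costa 1/1, Mbeki 1/1.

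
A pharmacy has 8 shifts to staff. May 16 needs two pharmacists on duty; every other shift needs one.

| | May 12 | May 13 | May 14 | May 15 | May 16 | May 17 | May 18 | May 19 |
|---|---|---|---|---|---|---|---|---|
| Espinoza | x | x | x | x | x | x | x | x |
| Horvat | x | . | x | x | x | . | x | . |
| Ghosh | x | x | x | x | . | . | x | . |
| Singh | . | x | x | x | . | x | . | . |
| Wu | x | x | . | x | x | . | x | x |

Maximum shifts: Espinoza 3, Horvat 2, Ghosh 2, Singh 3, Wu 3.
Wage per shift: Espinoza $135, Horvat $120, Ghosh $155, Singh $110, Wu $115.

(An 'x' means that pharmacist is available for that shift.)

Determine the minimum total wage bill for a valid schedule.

Picking the cheapest available pharmacist for each shift independently would cost $1020, but that ignores the shift limits.
An optimal schedule: May 12→Wu, May 13→Singh, May 14→Singh, May 15→Espinoza, May 16→Wu+Horvat, May 17→Singh, May 18→Horvat, May 19→Wu.
Total: 115 + 110 + 110 + 135 + 115 + 120 + 110 + 120 + 115 = $1050.

$1050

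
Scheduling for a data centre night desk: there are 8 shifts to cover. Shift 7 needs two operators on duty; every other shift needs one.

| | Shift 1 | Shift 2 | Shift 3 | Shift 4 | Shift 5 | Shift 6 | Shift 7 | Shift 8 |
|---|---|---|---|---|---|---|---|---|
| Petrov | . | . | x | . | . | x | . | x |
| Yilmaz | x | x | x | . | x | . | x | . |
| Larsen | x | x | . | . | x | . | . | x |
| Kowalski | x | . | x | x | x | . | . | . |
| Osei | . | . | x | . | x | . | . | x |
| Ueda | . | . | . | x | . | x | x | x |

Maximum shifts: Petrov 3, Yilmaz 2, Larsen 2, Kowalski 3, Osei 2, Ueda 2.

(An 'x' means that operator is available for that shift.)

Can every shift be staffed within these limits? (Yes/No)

Shift 7 can only be covered by Yilmaz and Ueda, so that assignment is forced.
One valid schedule: Shift 1→Larsen, Shift 2→Yilmaz, Shift 3→Petrov, Shift 4→Kowalski, Shift 5→Larsen, Shift 6→Petrov, Shift 7→Yilmaz+Ueda, Shift 8→Petrov.
Loads: Petrov 3/3, Yilmaz 2/2, Larsen 2/2, Kowalski 1/3, Osei 0/2, Ueda 1/2 — all within limits.

Yes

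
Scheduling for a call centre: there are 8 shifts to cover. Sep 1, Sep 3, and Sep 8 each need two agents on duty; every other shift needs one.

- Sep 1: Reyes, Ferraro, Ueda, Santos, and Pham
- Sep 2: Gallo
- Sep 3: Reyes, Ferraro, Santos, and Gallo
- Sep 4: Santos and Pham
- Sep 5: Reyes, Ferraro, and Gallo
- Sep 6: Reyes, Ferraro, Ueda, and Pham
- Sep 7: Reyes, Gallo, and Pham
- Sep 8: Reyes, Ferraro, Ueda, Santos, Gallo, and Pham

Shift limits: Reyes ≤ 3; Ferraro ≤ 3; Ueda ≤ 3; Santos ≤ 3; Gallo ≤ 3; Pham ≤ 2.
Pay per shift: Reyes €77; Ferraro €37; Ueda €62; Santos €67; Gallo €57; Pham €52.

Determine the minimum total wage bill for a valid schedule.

Sep 2 can only be covered by Gallo, so that assignment is forced.
Picking the cheapest available agent for each shift independently would cost €507, but that ignores the shift limits.
An optimal schedule: Sep 1→Ferraro+Ueda, Sep 2→Gallo, Sep 3→Ferraro+Gallo, Sep 4→Pham, Sep 5→Ferraro, Sep 6→Ueda, Sep 7→Pham, Sep 8→Gallo+Ueda.
Total: 37 + 62 + 57 + 37 + 57 + 52 + 37 + 62 + 52 + 57 + 62 = €572.

€572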